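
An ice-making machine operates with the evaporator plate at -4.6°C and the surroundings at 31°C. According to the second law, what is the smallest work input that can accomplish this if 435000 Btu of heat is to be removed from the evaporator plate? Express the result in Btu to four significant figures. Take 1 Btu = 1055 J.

57670 Btu

In absolute terms T_C = 268.55 K and T_H = 304.15 K, so ΔT = 35.60 K.
The reversible limit is COP_R = T_C/ΔT = 7.544, so W_min = Q_C/COP = Q_C·ΔT/T_C.
W_min = 435000 × 35.60/268.55 = 57670 Btu.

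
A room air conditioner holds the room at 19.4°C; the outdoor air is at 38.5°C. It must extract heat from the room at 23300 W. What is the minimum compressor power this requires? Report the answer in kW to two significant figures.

In absolute terms T_C = 292.55 K and T_H = 311.65 K, so ΔT = 19.10 K.
COP_Carnot = T_C/ΔT = 292.55/19.10 = 15.32.
Ẇ_min = Q̇/COP_Carnot = 23300/15.32 = 1521 W = 1.521 kW.

1.5 kW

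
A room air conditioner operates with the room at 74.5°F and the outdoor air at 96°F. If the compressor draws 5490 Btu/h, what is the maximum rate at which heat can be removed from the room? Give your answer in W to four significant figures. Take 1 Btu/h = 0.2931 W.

39980 W

In absolute terms T_C = 296.76 K and T_H = 308.71 K, so ΔT = 11.94 K.
COP_Carnot = T_C/ΔT = 296.76/11.94 = 24.85.
Q̇_max = COP_Carnot × Ẇ = 24.85 × 5490 Btu/h = 136400 Btu/h = 39980 W.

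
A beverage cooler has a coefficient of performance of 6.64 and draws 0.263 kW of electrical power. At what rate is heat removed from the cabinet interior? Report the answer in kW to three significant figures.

Q̇_C = COP × Ẇ = 6.64 × 0.2630 = 1.746 kW.

1.75 kW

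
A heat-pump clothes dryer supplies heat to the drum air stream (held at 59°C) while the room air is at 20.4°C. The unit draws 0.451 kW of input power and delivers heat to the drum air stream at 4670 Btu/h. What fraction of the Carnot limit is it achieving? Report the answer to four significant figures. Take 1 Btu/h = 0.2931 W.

0.3527

Converting, Q̇_H = 4670 Btu/h = 1.369 kW, so COP_actual = Q̇_H/Ẇ = 1.369/0.4510 = 3.035.
In absolute terms T_C = 293.55 K and T_H = 332.15 K, so ΔT = 38.60 K.
COP_Carnot = T_H/ΔT = 332.15/38.60 = 8.605.
η_II = COP_actual/COP_Carnot = 3.035/8.605 = 0.3527.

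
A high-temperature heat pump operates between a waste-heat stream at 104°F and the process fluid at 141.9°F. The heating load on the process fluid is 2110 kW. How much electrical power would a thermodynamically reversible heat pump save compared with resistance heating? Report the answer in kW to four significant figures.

1977 kW

In absolute terms T_C = 313.15 K and T_H = 334.21 K, so ΔT = 21.06 K.
COP_Carnot = T_H/ΔT = 334.21/21.06 = 15.87.
Resistance heating needs Ẇ_res = Q̇_H = 2110 kW; the reversible heat pump needs only Ẇ_hp = Q̇_H/COP = 132.9 kW.
Saving = 2110 − 132.9 = 1977 kW.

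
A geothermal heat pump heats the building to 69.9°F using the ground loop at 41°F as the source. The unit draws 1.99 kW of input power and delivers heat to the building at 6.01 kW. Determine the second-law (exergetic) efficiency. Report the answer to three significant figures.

0.165

COP_actual = Q̇_H/Ẇ = 6.010/1.990 = 3.020.
In absolute terms T_C = 278.15 K and T_H = 294.21 K, so ΔT = 16.06 K.
COP_Carnot = T_H/ΔT = 294.21/16.06 = 18.32.
η_II = COP_actual/COP_Carnot = 3.020/18.32 = 0.1648.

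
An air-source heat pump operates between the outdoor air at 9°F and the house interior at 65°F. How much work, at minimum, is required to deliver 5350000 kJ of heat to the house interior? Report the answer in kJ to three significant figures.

In absolute terms T_C = 260.37 K and T_H = 291.48 K, so ΔT = 31.11 K.
The reversible limit is COP_HP = T_H/ΔT = 9.369, so W_min = Q_H/COP = Q_H·ΔT/T_H.
W_min = 5350000 × 31.11/291.48 = 571000 kJ.

571000 kJ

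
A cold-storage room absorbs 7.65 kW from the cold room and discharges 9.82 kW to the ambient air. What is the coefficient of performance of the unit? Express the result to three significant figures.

3.53

The first law gives Q̇_H = Q̇_C + Ẇ, so the three rates are Q̇_C = 7.650, Q̇_H = 9.820, Ẇ = 2.170 kW.
COP_R = Q̇_C/Ẇ = 7.650/2.170 = 3.525.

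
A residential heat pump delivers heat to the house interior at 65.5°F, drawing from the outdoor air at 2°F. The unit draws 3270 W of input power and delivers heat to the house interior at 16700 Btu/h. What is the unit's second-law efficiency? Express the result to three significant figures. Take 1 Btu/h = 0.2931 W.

0.181

Converting, Q̇_H = 16700 Btu/h = 4895 W, so COP_actual = Q̇_H/Ẇ = 4895/3270 = 1.497.
In absolute terms T_C = 256.48 K and T_H = 291.76 K, so ΔT = 35.28 K.
COP_Carnot = T_H/ΔT = 291.76/35.28 = 8.270.
η_II = COP_actual/COP_Carnot = 1.497/8.270 = 0.1810.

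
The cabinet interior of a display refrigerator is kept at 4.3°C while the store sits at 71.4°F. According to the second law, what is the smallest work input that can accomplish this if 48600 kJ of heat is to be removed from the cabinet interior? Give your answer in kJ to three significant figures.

In absolute terms T_C = 277.45 K and T_H = 295.04 K, so ΔT = 17.59 K.
The reversible limit is COP_R = T_C/ΔT = 15.77, so W_min = Q_C/COP = Q_C·ΔT/T_C.
W_min = 48600 × 17.59/277.45 = 3081 kJ.

3080 kJ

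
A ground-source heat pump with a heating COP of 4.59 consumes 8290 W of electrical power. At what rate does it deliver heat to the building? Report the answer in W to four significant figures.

Q̇_H = COP_HP × Ẇ = 4.59 × 8290 = 38050 W.

38050 W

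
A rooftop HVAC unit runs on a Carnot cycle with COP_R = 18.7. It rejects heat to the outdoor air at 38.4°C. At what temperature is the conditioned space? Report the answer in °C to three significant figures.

For a Carnot refrigerator COP_R = T_C/(T_H − T_C), so T_C = COP·T_H/(1 + COP).
With T_H = 311.55 K, T_C = 18.7 × 311.55/19.70 = 295.74 K.
Converting, 295.74 K = 22.59°C.

22.6 °C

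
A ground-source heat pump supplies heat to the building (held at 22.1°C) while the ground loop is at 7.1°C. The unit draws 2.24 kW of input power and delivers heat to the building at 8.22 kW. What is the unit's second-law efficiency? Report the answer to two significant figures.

0.19

COP_actual = Q̇_H/Ẇ = 8.220/2.240 = 3.670.
In absolute terms T_C = 280.25 K and T_H = 295.25 K, so ΔT = 15.00 K.
COP_Carnot = T_H/ΔT = 295.25/15.00 = 19.68.
η_II = COP_actual/COP_Carnot = 3.670/19.68 = 0.1864.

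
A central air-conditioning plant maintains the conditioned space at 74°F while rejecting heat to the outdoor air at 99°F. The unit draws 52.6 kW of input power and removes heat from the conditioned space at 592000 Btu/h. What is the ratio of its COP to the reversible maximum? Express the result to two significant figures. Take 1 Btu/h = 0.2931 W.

0.15

Converting, Q̇_C = 592000 Btu/h = 173.5 kW, so COP_actual = Q̇_C/Ẇ = 173.5/52.60 = 3.299.
In absolute terms T_C = 296.48 K and T_H = 310.37 K, so ΔT = 13.89 K.
COP_Carnot = T_C/ΔT = 296.48/13.89 = 21.35.
η_II = COP_actual/COP_Carnot = 3.299/21.35 = 0.1545.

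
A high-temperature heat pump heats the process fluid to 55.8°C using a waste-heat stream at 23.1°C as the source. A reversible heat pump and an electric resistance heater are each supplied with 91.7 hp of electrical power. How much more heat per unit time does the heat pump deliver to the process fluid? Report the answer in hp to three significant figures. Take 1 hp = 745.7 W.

831 hp

In absolute terms T_C = 296.25 K and T_H = 328.95 K, so ΔT = 32.70 K.
COP_Carnot = T_H/ΔT = 328.95/32.70 = 10.06.
The heat pump delivers Q̇_H = COP × Ẇ = 922.5 hp; the resistance heater delivers Ẇ = 91.70 hp.
Extra = (COP − 1)·Ẇ = 830.8 hp.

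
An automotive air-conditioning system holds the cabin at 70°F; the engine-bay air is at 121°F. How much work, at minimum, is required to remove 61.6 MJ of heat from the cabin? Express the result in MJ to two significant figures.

5.9 MJ

In absolute terms T_C = 294.26 K and T_H = 322.59 K, so ΔT = 28.33 K.
The reversible limit is COP_R = T_C/ΔT = 10.39, so W_min = Q_C/COP = Q_C·ΔT/T_C.
W_min = 61.60 × 28.33/294.26 = 5.931 MJ.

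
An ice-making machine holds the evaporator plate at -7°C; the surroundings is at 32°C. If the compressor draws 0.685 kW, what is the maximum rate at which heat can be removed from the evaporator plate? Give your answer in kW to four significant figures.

In absolute terms T_C = 266.15 K and T_H = 305.15 K, so ΔT = 39.00 K.
COP_Carnot = T_C/ΔT = 266.15/39.00 = 6.824.
Q̇_max = COP_Carnot × Ẇ = 6.824 × 0.6850 kW = 4.675 kW.

4.675 kW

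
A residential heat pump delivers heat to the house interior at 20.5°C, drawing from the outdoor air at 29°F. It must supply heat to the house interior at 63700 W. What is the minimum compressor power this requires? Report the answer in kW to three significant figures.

4.81 kW

In absolute terms T_C = 271.48 K and T_H = 293.65 K, so ΔT = 22.17 K.
COP_Carnot = T_H/ΔT = 293.65/22.17 = 13.25.
Ẇ_min = Q̇/COP_Carnot = 63700/13.25 = 4809 W = 4.809 kW.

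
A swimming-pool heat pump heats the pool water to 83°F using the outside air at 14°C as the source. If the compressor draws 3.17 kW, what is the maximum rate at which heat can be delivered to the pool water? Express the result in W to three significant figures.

66700 W

In absolute terms T_C = 287.15 K and T_H = 301.48 K, so ΔT = 14.33 K.
COP_Carnot = T_H/ΔT = 301.48/14.33 = 21.03.
Q̇_max = COP_Carnot × Ẇ = 21.03 × 3.170 kW = 66.68 kW = 66680 W.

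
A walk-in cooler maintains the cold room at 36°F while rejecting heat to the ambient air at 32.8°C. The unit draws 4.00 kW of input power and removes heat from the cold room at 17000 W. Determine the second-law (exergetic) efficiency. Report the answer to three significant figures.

Converting, Q̇_C = 17000 W = 17.00 kW, so COP_actual = Q̇_C/Ẇ = 17.00/4.000 = 4.250.
In absolute terms T_C = 275.37 K and T_H = 305.95 K, so ΔT = 30.58 K.
COP_Carnot = T_C/ΔT = 275.37/30.58 = 9.006.
η_II = COP_actual/COP_Carnot = 4.250/9.006 = 0.4719.

0.472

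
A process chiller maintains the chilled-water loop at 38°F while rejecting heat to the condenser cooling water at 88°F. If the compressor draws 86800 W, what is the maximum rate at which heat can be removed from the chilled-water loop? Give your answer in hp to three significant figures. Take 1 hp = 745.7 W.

1160 hp

In absolute terms T_C = 276.48 K and T_H = 304.26 K, so ΔT = 27.78 K.
COP_Carnot = T_C/ΔT = 276.48/27.78 = 9.953.
Q̇_max = COP_Carnot × Ẇ = 9.953 × 86800 W = 864000 W = 1159 hp.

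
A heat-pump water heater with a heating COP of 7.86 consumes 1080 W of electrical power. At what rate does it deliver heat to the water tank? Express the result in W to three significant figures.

Q̇_H = COP_HP × Ẇ = 7.86 × 1080 = 8489 W.

8490 W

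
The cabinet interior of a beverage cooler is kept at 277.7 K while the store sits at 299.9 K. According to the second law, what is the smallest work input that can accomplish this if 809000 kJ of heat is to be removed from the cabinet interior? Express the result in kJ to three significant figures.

The reservoir spacing is ΔT = 299.9 − 277.7 = 22.20 K.
The reversible limit is COP_R = T_C/ΔT = 12.51, so W_min = Q_C/COP = Q_C·ΔT/T_C.
W_min = 809000 × 22.20/277.70 = 64670 kJ.

64700 kJ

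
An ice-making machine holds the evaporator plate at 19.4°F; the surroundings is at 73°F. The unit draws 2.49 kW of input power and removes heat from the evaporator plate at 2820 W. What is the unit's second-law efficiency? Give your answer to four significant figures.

Converting, Q̇_C = 2820 W = 2.820 kW, so COP_actual = Q̇_C/Ẇ = 2.820/2.490 = 1.133.
In absolute terms T_C = 266.15 K and T_H = 295.93 K, so ΔT = 29.78 K.
COP_Carnot = T_C/ΔT = 266.15/29.78 = 8.938.
η_II = COP_actual/COP_Carnot = 1.133/8.938 = 0.1267.

0.1267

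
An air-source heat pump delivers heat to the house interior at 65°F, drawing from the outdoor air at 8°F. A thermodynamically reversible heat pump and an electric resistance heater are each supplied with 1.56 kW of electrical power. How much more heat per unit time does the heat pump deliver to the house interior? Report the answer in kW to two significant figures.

In absolute terms T_C = 259.82 K and T_H = 291.48 K, so ΔT = 31.67 K.
COP_Carnot = T_H/ΔT = 291.48/31.67 = 9.205.
The heat pump delivers Q̇_H = COP × Ẇ = 14.36 kW; the resistance heater delivers Ẇ = 1.560 kW.
Extra = (COP − 1)·Ẇ = 12.80 kW.

13 kW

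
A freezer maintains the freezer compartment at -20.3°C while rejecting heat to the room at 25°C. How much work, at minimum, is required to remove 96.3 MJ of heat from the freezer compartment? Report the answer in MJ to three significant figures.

17.3 MJ

In absolute terms T_C = 252.85 K and T_H = 298.15 K, so ΔT = 45.30 K.
The reversible limit is COP_R = T_C/ΔT = 5.582, so W_min = Q_C/COP = Q_C·ΔT/T_C.
W_min = 96.30 × 45.30/252.85 = 17.25 MJ.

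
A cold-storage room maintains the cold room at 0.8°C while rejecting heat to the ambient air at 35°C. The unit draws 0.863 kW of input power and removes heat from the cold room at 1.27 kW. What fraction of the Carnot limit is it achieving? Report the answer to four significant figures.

0.1837

COP_actual = Q̇_C/Ẇ = 1.270/0.8630 = 1.472.
In absolute terms T_C = 273.95 K and T_H = 308.15 K, so ΔT = 34.20 K.
COP_Carnot = T_C/ΔT = 273.95/34.20 = 8.010.
η_II = COP_actual/COP_Carnot = 1.472/8.010 = 0.1837.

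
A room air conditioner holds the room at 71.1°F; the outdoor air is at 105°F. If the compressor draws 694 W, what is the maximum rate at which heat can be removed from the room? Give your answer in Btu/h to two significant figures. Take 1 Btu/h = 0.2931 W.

In absolute terms T_C = 294.87 K and T_H = 313.71 K, so ΔT = 18.83 K.
COP_Carnot = T_C/ΔT = 294.87/18.83 = 15.66.
Q̇_max = COP_Carnot × Ẇ = 15.66 × 694.0 W = 10870 W = 37070 Btu/h.

37000 Btu/h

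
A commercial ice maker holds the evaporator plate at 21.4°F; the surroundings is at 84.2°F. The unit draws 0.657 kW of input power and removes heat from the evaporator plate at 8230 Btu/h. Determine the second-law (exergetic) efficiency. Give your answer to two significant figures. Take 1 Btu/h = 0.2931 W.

Converting, Q̇_C = 8230 Btu/h = 2.412 kW, so COP_actual = Q̇_C/Ẇ = 2.412/0.6570 = 3.672.
In absolute terms T_C = 267.26 K and T_H = 302.15 K, so ΔT = 34.89 K.
COP_Carnot = T_C/ΔT = 267.26/34.89 = 7.660.
η_II = COP_actual/COP_Carnot = 3.672/7.660 = 0.4793.

0.48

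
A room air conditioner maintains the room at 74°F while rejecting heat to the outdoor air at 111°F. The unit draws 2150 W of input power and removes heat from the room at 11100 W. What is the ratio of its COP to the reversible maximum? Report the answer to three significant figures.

0.358

COP_actual = Q̇_C/Ẇ = 11100/2150 = 5.163.
In absolute terms T_C = 296.48 K and T_H = 317.04 K, so ΔT = 20.56 K.
COP_Carnot = T_C/ΔT = 296.48/20.56 = 14.42.
η_II = COP_actual/COP_Carnot = 5.163/14.42 = 0.3579.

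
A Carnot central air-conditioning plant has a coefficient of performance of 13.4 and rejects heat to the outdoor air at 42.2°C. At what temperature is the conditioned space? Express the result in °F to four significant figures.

68.54 °F

For a Carnot refrigerator COP_R = T_C/(T_H − T_C), so T_C = COP·T_H/(1 + COP).
With T_H = 315.35 K, T_C = 13.4 × 315.35/14.40 = 293.45 K.
Converting, 293.45 K = 68.54°F.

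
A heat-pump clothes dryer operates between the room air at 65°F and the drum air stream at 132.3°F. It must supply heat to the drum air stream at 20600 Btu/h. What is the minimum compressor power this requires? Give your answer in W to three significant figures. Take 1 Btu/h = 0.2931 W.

686 W

In absolute terms T_C = 291.48 K and T_H = 328.87 K, so ΔT = 37.39 K.
COP_Carnot = T_H/ΔT = 328.87/37.39 = 8.796.
Ẇ_min = Q̇/COP_Carnot = 20600/8.796 = 2342 Btu/h = 686.4 W.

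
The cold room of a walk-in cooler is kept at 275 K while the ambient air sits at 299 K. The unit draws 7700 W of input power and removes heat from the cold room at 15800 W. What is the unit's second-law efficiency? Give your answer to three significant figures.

COP_actual = Q̇_C/Ẇ = 15800/7700 = 2.052.
The reservoir spacing is ΔT = 299 − 275 = 24.00 K.
COP_Carnot = T_C/ΔT = 275.00/24.00 = 11.46.
η_II = COP_actual/COP_Carnot = 2.052/11.46 = 0.1791.

0.179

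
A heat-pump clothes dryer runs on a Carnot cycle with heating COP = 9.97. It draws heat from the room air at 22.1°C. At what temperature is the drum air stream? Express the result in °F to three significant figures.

131 °F

COP_HP = T_H/(T_H − T_C) rearranges to T_H = COP·T_C/(COP − 1).
With T_C = 295.25 K, T_H = 9.97 × 295.25/8.970 = 328.17 K.
Converting, 328.17 K = 131.03°F.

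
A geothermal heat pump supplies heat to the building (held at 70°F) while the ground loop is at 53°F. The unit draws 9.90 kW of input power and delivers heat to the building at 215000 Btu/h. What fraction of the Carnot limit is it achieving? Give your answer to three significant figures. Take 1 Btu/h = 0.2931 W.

0.204

Converting, Q̇_H = 215000 Btu/h = 63.02 kW, so COP_actual = Q̇_H/Ẇ = 63.02/9.900 = 6.365.
In absolute terms T_C = 284.82 K and T_H = 294.26 K, so ΔT = 9.444 K.
COP_Carnot = T_H/ΔT = 294.26/9.444 = 31.16.
η_II = COP_actual/COP_Carnot = 6.365/31.16 = 0.2043.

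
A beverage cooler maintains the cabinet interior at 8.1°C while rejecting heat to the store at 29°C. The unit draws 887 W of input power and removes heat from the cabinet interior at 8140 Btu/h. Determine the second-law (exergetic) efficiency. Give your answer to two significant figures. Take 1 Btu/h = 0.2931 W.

Converting, Q̇_C = 8140 Btu/h = 2386 W, so COP_actual = Q̇_C/Ẇ = 2386/887.0 = 2.690.
In absolute terms T_C = 281.25 K and T_H = 302.15 K, so ΔT = 20.90 K.
COP_Carnot = T_C/ΔT = 281.25/20.90 = 13.46.
η_II = COP_actual/COP_Carnot = 2.690/13.46 = 0.1999.

0.20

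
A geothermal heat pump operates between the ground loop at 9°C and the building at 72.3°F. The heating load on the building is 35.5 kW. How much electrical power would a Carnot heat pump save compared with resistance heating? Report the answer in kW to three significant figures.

In absolute terms T_C = 282.15 K and T_H = 295.54 K, so ΔT = 13.39 K.
COP_Carnot = T_H/ΔT = 295.54/13.39 = 22.07.
Resistance heating needs Ẇ_res = Q̇_H = 35.50 kW; the reversible heat pump needs only Ẇ_hp = Q̇_H/COP = 1.608 kW.
Saving = 35.50 − 1.608 = 33.89 kW.

33.9 kW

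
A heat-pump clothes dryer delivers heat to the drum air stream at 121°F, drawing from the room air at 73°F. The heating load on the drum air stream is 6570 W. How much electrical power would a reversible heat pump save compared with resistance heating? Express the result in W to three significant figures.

In absolute terms T_C = 295.93 K and T_H = 322.59 K, so ΔT = 26.67 K.
COP_Carnot = T_H/ΔT = 322.59/26.67 = 12.10.
Resistance heating needs Ẇ_res = Q̇_H = 6570 W; the reversible heat pump needs only Ẇ_hp = Q̇_H/COP = 543.1 W.
Saving = 6570 − 543.1 = 6027 W.

6030 W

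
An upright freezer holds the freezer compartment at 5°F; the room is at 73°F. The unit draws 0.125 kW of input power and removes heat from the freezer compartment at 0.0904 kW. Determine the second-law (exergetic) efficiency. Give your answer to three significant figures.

COP_actual = Q̇_C/Ẇ = 0.09040/0.1250 = 0.7232.
In absolute terms T_C = 258.15 K and T_H = 295.93 K, so ΔT = 37.78 K.
COP_Carnot = T_C/ΔT = 258.15/37.78 = 6.833.
η_II = COP_actual/COP_Carnot = 0.7232/6.833 = 0.1058.

0.106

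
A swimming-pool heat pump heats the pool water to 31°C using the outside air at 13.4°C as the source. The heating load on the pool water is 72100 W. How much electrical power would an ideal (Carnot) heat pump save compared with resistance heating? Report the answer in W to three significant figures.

In absolute terms T_C = 286.55 K and T_H = 304.15 K, so ΔT = 17.60 K.
COP_Carnot = T_H/ΔT = 304.15/17.60 = 17.28.
Resistance heating needs Ẇ_res = Q̇_H = 72100 W; the reversible heat pump needs only Ẇ_hp = Q̇_H/COP = 4172 W.
Saving = 72100 − 4172 = 67930 W.

67900 W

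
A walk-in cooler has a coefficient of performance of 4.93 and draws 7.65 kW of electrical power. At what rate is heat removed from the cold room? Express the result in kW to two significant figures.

Q̇_C = COP × Ẇ = 4.93 × 7.650 = 37.71 kW.

38 kW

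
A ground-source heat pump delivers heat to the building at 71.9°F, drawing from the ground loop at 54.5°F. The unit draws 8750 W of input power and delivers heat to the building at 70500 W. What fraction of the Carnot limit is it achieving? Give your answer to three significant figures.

COP_actual = Q̇_H/Ẇ = 70500/8750 = 8.057.
In absolute terms T_C = 285.65 K and T_H = 295.32 K, so ΔT = 9.667 K.
COP_Carnot = T_H/ΔT = 295.32/9.667 = 30.55.
η_II = COP_actual/COP_Carnot = 8.057/30.55 = 0.2637.

0.264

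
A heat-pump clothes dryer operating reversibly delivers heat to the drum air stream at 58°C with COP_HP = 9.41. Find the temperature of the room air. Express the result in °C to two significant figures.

23 °C

COP_HP = T_H/(T_H − T_C) gives T_H − T_C = T_H/COP.
With T_H = 331.15 K, T_C = 331.15 × (1 − 1/9.41) = 295.96 K.
Converting, 295.96 K = 22.81°C.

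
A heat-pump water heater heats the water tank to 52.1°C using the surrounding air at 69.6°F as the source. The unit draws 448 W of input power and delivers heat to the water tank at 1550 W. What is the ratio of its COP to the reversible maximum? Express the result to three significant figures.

0.332

COP_actual = Q̇_H/Ẇ = 1550/448.0 = 3.460.
In absolute terms T_C = 294.04 K and T_H = 325.25 K, so ΔT = 31.21 K.
COP_Carnot = T_H/ΔT = 325.25/31.21 = 10.42.
η_II = COP_actual/COP_Carnot = 3.460/10.42 = 0.3320.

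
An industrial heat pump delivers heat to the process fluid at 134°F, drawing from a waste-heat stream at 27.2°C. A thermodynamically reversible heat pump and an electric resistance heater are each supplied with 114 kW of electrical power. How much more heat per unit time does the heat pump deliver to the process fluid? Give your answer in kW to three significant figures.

1160 kW

In absolute terms T_C = 300.35 K and T_H = 329.82 K, so ΔT = 29.47 K.
COP_Carnot = T_H/ΔT = 329.82/29.47 = 11.19.
The heat pump delivers Q̇_H = COP × Ẇ = 1276 kW; the resistance heater delivers Ẇ = 114.0 kW.
Extra = (COP − 1)·Ẇ = 1162 kW.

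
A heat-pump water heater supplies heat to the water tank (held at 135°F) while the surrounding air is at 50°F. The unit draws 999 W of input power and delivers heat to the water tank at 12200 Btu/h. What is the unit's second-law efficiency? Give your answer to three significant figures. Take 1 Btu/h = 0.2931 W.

0.512

Converting, Q̇_H = 12200 Btu/h = 3576 W, so COP_actual = Q̇_H/Ẇ = 3576/999.0 = 3.579.
In absolute terms T_C = 283.15 K and T_H = 330.37 K, so ΔT = 47.22 K.
COP_Carnot = T_H/ΔT = 330.37/47.22 = 6.996.
η_II = COP_actual/COP_Carnot = 3.579/6.996 = 0.5116.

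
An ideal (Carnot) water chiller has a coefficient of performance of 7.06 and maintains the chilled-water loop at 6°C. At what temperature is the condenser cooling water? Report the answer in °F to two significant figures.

110 °F

COP_R = T_C/(T_H − T_C) gives T_H − T_C = T_C/COP.
With T_C = 279.15 K, T_H = 279.15 × (1 + 1/7.06) = 318.69 K.
Converting, 318.69 K = 113.97°F.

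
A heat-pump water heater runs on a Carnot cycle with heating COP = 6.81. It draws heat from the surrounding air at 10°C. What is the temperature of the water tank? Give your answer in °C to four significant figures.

58.73 °C

COP_HP = T_H/(T_H − T_C) rearranges to T_H = COP·T_C/(COP − 1).
With T_C = 283.15 K, T_H = 6.81 × 283.15/5.810 = 331.88 K.
Converting, 331.88 K = 58.73°C.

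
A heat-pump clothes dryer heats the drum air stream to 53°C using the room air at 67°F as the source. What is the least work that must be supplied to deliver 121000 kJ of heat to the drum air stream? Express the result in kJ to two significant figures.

12000 kJ

In absolute terms T_C = 292.59 K and T_H = 326.15 K, so ΔT = 33.56 K.
The reversible limit is COP_HP = T_H/ΔT = 9.720, so W_min = Q_H/COP = Q_H·ΔT/T_H.
W_min = 121000 × 33.56/326.15 = 12450 kJ.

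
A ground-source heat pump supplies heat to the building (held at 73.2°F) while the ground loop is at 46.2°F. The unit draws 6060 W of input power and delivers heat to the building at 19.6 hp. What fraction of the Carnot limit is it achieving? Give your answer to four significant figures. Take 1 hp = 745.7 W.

0.1222

Converting, Q̇_H = 19.60 hp = 14620 W, so COP_actual = Q̇_H/Ẇ = 14620/6060 = 2.412.
In absolute terms T_C = 281.04 K and T_H = 296.04 K, so ΔT = 15.00 K.
COP_Carnot = T_H/ΔT = 296.04/15.00 = 19.74.
η_II = COP_actual/COP_Carnot = 2.412/19.74 = 0.1222.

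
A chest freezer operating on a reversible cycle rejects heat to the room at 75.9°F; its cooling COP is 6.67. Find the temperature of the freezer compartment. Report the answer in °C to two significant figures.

For a Carnot refrigerator COP_R = T_C/(T_H − T_C), so T_C = COP·T_H/(1 + COP).
With T_H = 297.54 K, T_C = 6.67 × 297.54/7.670 = 258.75 K.
Converting, 258.75 K = -14.40°C.

-14 °C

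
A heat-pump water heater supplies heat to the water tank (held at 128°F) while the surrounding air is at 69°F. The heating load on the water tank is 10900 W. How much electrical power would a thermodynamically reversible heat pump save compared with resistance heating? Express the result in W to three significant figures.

In absolute terms T_C = 293.71 K and T_H = 326.48 K, so ΔT = 32.78 K.
COP_Carnot = T_H/ΔT = 326.48/32.78 = 9.961.
Resistance heating needs Ẇ_res = Q̇_H = 10900 W; the reversible heat pump needs only Ẇ_hp = Q̇_H/COP = 1094 W.
Saving = 10900 − 1094 = 9806 W.

9810 W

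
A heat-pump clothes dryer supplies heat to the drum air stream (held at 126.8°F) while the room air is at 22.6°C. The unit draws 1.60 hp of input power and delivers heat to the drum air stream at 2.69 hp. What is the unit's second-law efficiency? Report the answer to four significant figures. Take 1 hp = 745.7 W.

0.1551

COP_actual = Q̇_H/Ẇ = 2.690/1.600 = 1.681.
In absolute terms T_C = 295.75 K and T_H = 325.82 K, so ΔT = 30.07 K.
COP_Carnot = T_H/ΔT = 325.82/30.07 = 10.84.
η_II = COP_actual/COP_Carnot = 1.681/10.84 = 0.1551.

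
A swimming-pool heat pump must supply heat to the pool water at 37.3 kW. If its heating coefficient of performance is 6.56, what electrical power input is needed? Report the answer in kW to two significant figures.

5.7 kW

Ẇ = Q̇_H/COP_HP = 37.30/6.56 = 5.686 kW.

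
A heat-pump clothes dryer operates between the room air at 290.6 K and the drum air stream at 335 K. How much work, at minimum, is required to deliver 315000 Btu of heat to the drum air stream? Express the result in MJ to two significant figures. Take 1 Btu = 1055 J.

The reservoir spacing is ΔT = 335 − 290.6 = 44.40 K.
The reversible limit is COP_HP = T_H/ΔT = 7.545, so W_min = Q_H/COP = Q_H·ΔT/T_H.
W_min = 315000 × 44.40/335.00 = 41750 Btu = 44.05 MJ.

44 MJ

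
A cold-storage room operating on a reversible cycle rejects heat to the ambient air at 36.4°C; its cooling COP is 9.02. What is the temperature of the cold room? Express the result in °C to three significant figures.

For a Carnot refrigerator COP_R = T_C/(T_H − T_C), so T_C = COP·T_H/(1 + COP).
With T_H = 309.55 K, T_C = 9.02 × 309.55/10.02 = 278.66 K.
Converting, 278.66 K = 5.51°C.

5.51 °C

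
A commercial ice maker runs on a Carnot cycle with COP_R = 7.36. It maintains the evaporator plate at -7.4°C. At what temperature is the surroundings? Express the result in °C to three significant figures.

28.7 °C

COP_R = T_C/(T_H − T_C) gives T_H − T_C = T_C/COP.
With T_C = 265.75 K, T_H = 265.75 × (1 + 1/7.36) = 301.86 K.
Converting, 301.86 K = 28.71°C.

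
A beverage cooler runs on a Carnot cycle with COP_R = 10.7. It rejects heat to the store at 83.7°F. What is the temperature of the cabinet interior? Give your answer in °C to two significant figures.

For a Carnot refrigerator COP_R = T_C/(T_H − T_C), so T_C = COP·T_H/(1 + COP).
With T_H = 301.87 K, T_C = 10.7 × 301.87/11.70 = 276.07 K.
Converting, 276.07 K = 2.92°C.

2.9 °C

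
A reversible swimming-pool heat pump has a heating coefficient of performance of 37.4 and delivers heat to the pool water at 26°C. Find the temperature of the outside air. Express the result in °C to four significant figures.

18.00 °C

COP_HP = T_H/(T_H − T_C) gives T_H − T_C = T_H/COP.
With T_H = 299.15 K, T_C = 299.15 × (1 − 1/37.4) = 291.15 K.
Converting, 291.15 K = 18.00°C.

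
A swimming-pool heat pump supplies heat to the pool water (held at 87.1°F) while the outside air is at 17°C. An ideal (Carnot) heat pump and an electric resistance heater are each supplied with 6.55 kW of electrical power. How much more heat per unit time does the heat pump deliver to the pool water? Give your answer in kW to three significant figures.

In absolute terms T_C = 290.15 K and T_H = 303.76 K, so ΔT = 13.61 K.
COP_Carnot = T_H/ΔT = 303.76/13.61 = 22.32.
The heat pump delivers Q̇_H = COP × Ẇ = 146.2 kW; the resistance heater delivers Ẇ = 6.550 kW.
Extra = (COP − 1)·Ẇ = 139.6 kW.

140 kW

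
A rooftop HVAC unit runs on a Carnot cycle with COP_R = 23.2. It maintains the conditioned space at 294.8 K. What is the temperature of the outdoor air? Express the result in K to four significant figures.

307.5 K

COP_R = T_C/(T_H − T_C) gives T_H − T_C = T_C/COP.
With T_C = 294.80 K, T_H = 294.80 × (1 + 1/23.2) = 307.51 K.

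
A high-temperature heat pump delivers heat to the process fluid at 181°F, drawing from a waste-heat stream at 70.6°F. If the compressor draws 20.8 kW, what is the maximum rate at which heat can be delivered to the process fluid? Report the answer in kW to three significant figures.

121 kW

In absolute terms T_C = 294.59 K and T_H = 355.93 K, so ΔT = 61.33 K.
COP_Carnot = T_H/ΔT = 355.93/61.33 = 5.803.
Q̇_max = COP_Carnot × Ẇ = 5.803 × 20.80 kW = 120.7 kW.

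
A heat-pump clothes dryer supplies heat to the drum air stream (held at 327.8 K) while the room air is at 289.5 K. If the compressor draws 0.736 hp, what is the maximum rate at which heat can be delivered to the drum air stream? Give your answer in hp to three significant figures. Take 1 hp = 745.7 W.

The reservoir spacing is ΔT = 327.8 − 289.5 = 38.30 K.
COP_Carnot = T_H/ΔT = 327.80/38.30 = 8.559.
Q̇_max = COP_Carnot × Ẇ = 8.559 × 0.7360 hp = 6.299 hp.

6.30 hp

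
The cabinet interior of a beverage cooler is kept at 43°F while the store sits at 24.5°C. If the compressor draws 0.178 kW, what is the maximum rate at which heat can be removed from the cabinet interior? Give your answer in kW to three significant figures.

In absolute terms T_C = 279.26 K and T_H = 297.65 K, so ΔT = 18.39 K.
COP_Carnot = T_C/ΔT = 279.26/18.39 = 15.19.
Q̇_max = COP_Carnot × Ẇ = 15.19 × 0.1780 kW = 2.703 kW.

2.70 kW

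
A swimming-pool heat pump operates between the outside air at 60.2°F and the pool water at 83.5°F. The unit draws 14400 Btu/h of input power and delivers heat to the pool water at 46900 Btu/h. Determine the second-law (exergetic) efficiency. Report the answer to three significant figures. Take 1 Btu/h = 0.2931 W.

0.140

COP_actual = Q̇_H/Ẇ = 46900/14400 = 3.257.
In absolute terms T_C = 288.82 K and T_H = 301.76 K, so ΔT = 12.94 K.
COP_Carnot = T_H/ΔT = 301.76/12.94 = 23.31.
η_II = COP_actual/COP_Carnot = 3.257/23.31 = 0.1397.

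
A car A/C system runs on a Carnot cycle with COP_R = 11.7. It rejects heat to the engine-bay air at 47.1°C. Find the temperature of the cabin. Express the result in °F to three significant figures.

71.4 °F

For a Carnot refrigerator COP_R = T_C/(T_H − T_C), so T_C = COP·T_H/(1 + COP).
With T_H = 320.25 K, T_C = 11.7 × 320.25/12.70 = 295.03 K.
Converting, 295.03 K = 71.39°F.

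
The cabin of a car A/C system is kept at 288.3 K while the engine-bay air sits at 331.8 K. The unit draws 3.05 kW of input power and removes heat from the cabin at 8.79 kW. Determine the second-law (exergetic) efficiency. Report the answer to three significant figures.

0.435

COP_actual = Q̇_C/Ẇ = 8.790/3.050 = 2.882.
The reservoir spacing is ΔT = 331.8 − 288.3 = 43.50 K.
COP_Carnot = T_C/ΔT = 288.30/43.50 = 6.628.
η_II = COP_actual/COP_Carnot = 2.882/6.628 = 0.4348.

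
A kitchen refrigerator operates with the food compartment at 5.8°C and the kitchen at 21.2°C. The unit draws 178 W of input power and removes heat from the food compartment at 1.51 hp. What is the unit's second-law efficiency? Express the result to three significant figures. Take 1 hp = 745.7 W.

0.349

Converting, Q̇_C = 1.510 hp = 1126 W, so COP_actual = Q̇_C/Ẇ = 1126/178.0 = 6.326.
In absolute terms T_C = 278.95 K and T_H = 294.35 K, so ΔT = 15.40 K.
COP_Carnot = T_C/ΔT = 278.95/15.40 = 18.11.
η_II = COP_actual/COP_Carnot = 6.326/18.11 = 0.3492.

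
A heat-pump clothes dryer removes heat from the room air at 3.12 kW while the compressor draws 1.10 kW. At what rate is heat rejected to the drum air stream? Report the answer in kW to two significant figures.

For a cyclic device the first law requires Q̇_H = Q̇_C + Ẇ.
Q̇_H = Q̇_C + Ẇ = 4.220 kW.

4.2 kW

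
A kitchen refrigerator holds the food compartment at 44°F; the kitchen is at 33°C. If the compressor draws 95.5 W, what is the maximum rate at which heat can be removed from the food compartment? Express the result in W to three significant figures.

1010 W

In absolute terms T_C = 279.82 K and T_H = 306.15 K, so ΔT = 26.33 K.
COP_Carnot = T_C/ΔT = 279.82/26.33 = 10.63.
Q̇_max = COP_Carnot × Ẇ = 10.63 × 95.50 W = 1015 W.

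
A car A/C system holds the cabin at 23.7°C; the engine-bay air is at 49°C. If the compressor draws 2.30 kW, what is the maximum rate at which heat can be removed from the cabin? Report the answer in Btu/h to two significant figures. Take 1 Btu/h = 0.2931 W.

In absolute terms T_C = 296.85 K and T_H = 322.15 K, so ΔT = 25.30 K.
COP_Carnot = T_C/ΔT = 296.85/25.30 = 11.73.
Q̇_max = COP_Carnot × Ẇ = 11.73 × 2.300 kW = 26.99 kW = 92070 Btu/h.

92000 Btu/h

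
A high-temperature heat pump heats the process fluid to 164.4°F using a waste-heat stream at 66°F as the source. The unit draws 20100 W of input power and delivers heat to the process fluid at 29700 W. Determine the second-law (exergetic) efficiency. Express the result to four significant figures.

0.2330

COP_actual = Q̇_H/Ẇ = 29700/20100 = 1.478.
In absolute terms T_C = 292.04 K and T_H = 346.71 K, so ΔT = 54.67 K.
COP_Carnot = T_H/ΔT = 346.71/54.67 = 6.342.
η_II = COP_actual/COP_Carnot = 1.478/6.342 = 0.2330.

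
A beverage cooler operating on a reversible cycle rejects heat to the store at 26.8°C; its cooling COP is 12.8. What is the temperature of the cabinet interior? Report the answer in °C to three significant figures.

5.06 °C

For a Carnot refrigerator COP_R = T_C/(T_H − T_C), so T_C = COP·T_H/(1 + COP).
With T_H = 299.95 K, T_C = 12.8 × 299.95/13.80 = 278.21 K.
Converting, 278.21 K = 5.06°C.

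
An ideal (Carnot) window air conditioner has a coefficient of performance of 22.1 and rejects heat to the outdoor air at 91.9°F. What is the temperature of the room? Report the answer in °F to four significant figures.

For a Carnot refrigerator COP_R = T_C/(T_H − T_C), so T_C = COP·T_H/(1 + COP).
With T_H = 306.43 K, T_C = 22.1 × 306.43/23.10 = 293.16 K.
Converting, 293.16 K = 68.02°F.

68.02 °F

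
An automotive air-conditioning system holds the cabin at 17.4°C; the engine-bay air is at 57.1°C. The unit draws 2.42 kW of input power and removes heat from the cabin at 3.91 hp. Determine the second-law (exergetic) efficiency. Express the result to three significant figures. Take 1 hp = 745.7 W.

0.165

Converting, Q̇_C = 3.910 hp = 2.916 kW, so COP_actual = Q̇_C/Ẇ = 2.916/2.420 = 1.205.
In absolute terms T_C = 290.55 K and T_H = 330.25 K, so ΔT = 39.70 K.
COP_Carnot = T_C/ΔT = 290.55/39.70 = 7.319.
η_II = COP_actual/COP_Carnot = 1.205/7.319 = 0.1646.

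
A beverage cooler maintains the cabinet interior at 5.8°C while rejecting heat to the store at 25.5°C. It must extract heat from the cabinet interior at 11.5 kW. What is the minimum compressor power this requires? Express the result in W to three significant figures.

812 W

In absolute terms T_C = 278.95 K and T_H = 298.65 K, so ΔT = 19.70 K.
COP_Carnot = T_C/ΔT = 278.95/19.70 = 14.16.
Ẇ_min = Q̇/COP_Carnot = 11.50/14.16 = 0.8122 kW = 812.2 W.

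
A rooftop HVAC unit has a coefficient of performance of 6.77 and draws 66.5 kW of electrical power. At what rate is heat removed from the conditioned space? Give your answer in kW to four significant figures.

Q̇_C = COP × Ẇ = 6.77 × 66.50 = 450.2 kW.

450.2 kW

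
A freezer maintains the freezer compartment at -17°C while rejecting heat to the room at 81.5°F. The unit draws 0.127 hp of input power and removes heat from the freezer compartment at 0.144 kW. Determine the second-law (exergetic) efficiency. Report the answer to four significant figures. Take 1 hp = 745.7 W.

Converting, Q̇_C = 0.1440 kW = 0.1931 hp, so COP_actual = Q̇_C/Ẇ = 0.1931/0.1270 = 1.521.
In absolute terms T_C = 256.15 K and T_H = 300.65 K, so ΔT = 44.50 K.
COP_Carnot = T_C/ΔT = 256.15/44.50 = 5.756.
η_II = COP_actual/COP_Carnot = 1.521/5.756 = 0.2642.

0.2642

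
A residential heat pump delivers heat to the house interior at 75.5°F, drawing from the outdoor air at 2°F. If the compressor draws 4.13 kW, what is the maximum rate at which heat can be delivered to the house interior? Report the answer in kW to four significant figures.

In absolute terms T_C = 256.48 K and T_H = 297.32 K, so ΔT = 40.83 K.
COP_Carnot = T_H/ΔT = 297.32/40.83 = 7.281.
Q̇_max = COP_Carnot × Ẇ = 7.281 × 4.130 kW = 30.07 kW.

30.07 kW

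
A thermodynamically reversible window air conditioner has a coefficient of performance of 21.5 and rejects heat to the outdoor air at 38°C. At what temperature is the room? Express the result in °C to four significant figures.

For a Carnot refrigerator COP_R = T_C/(T_H − T_C), so T_C = COP·T_H/(1 + COP).
With T_H = 311.15 K, T_C = 21.5 × 311.15/22.50 = 297.32 K.
Converting, 297.32 K = 24.17°C.

24.17 °C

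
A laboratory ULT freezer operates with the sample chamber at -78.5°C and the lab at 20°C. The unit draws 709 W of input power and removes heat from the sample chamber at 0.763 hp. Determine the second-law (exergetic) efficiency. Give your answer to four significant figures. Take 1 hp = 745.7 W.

0.4061

Converting, Q̇_C = 0.7630 hp = 569.0 W, so COP_actual = Q̇_C/Ẇ = 569.0/709.0 = 0.8025.
In absolute terms T_C = 194.65 K and T_H = 293.15 K, so ΔT = 98.50 K.
COP_Carnot = T_C/ΔT = 194.65/98.50 = 1.976.
η_II = COP_actual/COP_Carnot = 0.8025/1.976 = 0.4061.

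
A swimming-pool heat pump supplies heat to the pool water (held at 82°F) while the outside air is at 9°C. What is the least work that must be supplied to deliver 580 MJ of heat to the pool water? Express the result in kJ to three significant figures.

36200 kJ

In absolute terms T_C = 282.15 K and T_H = 300.93 K, so ΔT = 18.78 K.
The reversible limit is COP_HP = T_H/ΔT = 16.03, so W_min = Q_H/COP = Q_H·ΔT/T_H.
W_min = 580.0 × 18.78/300.93 = 36.19 MJ = 36190 kJ.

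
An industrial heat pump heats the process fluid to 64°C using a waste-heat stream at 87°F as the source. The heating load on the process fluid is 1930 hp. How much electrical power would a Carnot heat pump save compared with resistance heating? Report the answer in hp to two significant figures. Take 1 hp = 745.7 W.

1700 hp

In absolute terms T_C = 303.71 K and T_H = 337.15 K, so ΔT = 33.44 K.
COP_Carnot = T_H/ΔT = 337.15/33.44 = 10.08.
Resistance heating needs Ẇ_res = Q̇_H = 1930 hp; the reversible heat pump needs only Ẇ_hp = Q̇_H/COP = 191.5 hp.
Saving = 1930 − 191.5 = 1739 hp.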